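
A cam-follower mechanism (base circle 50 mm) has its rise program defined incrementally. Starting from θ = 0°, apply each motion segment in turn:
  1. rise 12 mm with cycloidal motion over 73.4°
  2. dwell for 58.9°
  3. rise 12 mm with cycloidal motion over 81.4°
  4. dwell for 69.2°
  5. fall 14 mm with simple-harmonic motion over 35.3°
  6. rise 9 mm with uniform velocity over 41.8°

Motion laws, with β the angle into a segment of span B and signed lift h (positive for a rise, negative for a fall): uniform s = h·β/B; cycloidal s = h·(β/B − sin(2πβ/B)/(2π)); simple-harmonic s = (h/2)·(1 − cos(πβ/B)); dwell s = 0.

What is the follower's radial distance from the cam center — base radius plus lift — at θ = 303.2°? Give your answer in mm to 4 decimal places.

seg 1 [0°–73.4°] cycloidal, h=12: full span → s += 12 → s = 12.0000
seg 2 [73.4°–132.3°] dwell: s stays 12.0000
seg 3 [132.3°–213.7°] cycloidal, h=12: full span → s += 12 → s = 24.0000
seg 4 [213.7°–282.9°] dwell: s stays 24.0000
seg 5 [282.9°–318.2°] simple-harmonic, h=-14: θ=303.2° here. β=20.3, B=35.3. -14/2·(1 − cos(π·0.5751)) = -8.6356 → s = 15.3644
radial distance = base radius + s = 50 + 15.3644 = 65.3644

65.3644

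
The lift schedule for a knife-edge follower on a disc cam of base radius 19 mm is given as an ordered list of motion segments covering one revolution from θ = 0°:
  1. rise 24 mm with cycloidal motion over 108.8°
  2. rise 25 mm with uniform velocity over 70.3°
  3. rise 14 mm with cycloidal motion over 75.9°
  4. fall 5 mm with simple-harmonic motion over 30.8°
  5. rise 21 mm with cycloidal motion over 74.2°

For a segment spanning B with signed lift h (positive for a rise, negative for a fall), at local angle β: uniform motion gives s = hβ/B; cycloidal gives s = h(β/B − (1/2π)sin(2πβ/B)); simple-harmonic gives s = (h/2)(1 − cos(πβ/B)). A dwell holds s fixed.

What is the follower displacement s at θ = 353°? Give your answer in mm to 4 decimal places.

seg 1 [0°–108.8°] cycloidal, h=24: full span → s += 24 → s = 24.0000
seg 2 [108.8°–179.1°] uniform, h=25: full span → s += 25 → s = 49.0000
seg 3 [179.1°–255°] cycloidal, h=14: full span → s += 14 → s = 63.0000
seg 4 [255°–285.8°] simple-harmonic, h=-5: full span → s += -5 → s = 58.0000
seg 5 [285.8°–360°] cycloidal, h=21: θ=353° here. β=67.2, B=74.2. 21·(0.9057 − sin(2π·0.9057)/(2π)) = 20.8860 → s = 78.8860

78.8860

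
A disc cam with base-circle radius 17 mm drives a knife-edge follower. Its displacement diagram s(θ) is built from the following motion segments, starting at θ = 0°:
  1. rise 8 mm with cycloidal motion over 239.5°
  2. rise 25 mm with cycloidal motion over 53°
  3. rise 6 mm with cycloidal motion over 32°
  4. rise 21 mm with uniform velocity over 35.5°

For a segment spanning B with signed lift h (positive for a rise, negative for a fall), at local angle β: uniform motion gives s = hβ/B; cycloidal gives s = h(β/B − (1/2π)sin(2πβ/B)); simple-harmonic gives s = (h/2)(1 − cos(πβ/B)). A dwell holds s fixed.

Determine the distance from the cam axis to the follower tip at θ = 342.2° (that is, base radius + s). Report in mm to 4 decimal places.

seg 1 [0°–239.5°] cycloidal, h=8: full span → s += 8 → s = 8.0000
seg 2 [239.5°–292.5°] cycloidal, h=25: full span → s += 25 → s = 33.0000
seg 3 [292.5°–324.5°] cycloidal, h=6: full span → s += 6 → s = 39.0000
seg 4 [324.5°–360°] uniform, h=21: θ=342.2° here. β=17.7, B=35.5. 21·17.7/35.5 = 10.4704 → s = 49.4704
radial distance = base radius + s = 17 + 49.4704 = 66.4704

66.4704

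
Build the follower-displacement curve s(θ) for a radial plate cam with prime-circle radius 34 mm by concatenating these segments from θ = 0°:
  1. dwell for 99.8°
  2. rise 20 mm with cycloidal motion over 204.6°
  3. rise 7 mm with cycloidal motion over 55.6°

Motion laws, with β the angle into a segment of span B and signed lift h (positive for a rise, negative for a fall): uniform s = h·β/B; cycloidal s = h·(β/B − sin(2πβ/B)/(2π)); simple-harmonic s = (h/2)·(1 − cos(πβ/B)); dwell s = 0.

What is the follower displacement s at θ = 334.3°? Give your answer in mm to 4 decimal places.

seg 1 [0°–99.8°] dwell: s stays 0.0000
seg 2 [99.8°–304.4°] cycloidal, h=20: full span → s += 20 → s = 20.0000
seg 3 [304.4°–360°] cycloidal, h=7: θ=334.3° here. β=29.9, B=55.6. 7·(0.5378 − sin(2π·0.5378)/(2π)) = 4.0263 → s = 24.0263

24.0263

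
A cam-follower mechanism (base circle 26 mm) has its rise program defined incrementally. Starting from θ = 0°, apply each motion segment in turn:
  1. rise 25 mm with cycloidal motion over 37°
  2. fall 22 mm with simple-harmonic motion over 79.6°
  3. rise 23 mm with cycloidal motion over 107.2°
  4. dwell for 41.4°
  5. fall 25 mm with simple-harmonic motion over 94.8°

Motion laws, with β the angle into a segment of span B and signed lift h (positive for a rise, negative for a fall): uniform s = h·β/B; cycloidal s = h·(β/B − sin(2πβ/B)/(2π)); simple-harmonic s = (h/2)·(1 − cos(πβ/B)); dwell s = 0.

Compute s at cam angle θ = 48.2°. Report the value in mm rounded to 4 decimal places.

seg 1 [0°–37°] cycloidal, h=25: full span → s += 25 → s = 25.0000
seg 2 [37°–116.6°] simple-harmonic, h=-22: θ=48.2° here. β=11.2, B=79.6. -22/2·(1 − cos(π·0.1407)) = -1.0573 → s = 23.9427

23.9427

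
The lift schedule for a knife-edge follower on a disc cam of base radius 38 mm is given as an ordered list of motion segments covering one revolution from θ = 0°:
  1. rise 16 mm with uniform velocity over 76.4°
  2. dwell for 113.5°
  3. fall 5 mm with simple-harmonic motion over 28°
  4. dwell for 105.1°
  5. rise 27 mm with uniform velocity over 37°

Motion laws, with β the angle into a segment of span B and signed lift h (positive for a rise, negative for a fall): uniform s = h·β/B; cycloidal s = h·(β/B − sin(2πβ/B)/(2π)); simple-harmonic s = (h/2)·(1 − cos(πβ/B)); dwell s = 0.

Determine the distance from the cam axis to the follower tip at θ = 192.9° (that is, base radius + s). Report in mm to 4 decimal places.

seg 1 [0°–76.4°] uniform, h=16: full span → s += 16 → s = 16.0000
seg 2 [76.4°–189.9°] dwell: s stays 16.0000
seg 3 [189.9°–217.9°] simple-harmonic, h=-5: θ=192.9° here. β=3, B=28. -5/2·(1 − cos(π·0.1071)) = -0.1403 → s = 15.8597
radial distance = base radius + s = 38 + 15.8597 = 53.8597

53.8597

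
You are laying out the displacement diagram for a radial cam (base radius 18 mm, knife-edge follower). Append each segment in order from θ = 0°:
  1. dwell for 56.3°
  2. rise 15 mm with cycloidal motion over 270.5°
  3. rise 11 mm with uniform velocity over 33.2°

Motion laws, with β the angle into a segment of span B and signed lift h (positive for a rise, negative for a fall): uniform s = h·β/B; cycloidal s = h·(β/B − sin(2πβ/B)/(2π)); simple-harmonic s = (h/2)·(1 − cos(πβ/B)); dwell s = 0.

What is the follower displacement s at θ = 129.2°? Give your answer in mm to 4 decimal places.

seg 1 [0°–56.3°] dwell: s stays 0.0000
seg 2 [56.3°–326.8°] cycloidal, h=15: θ=129.2° here. β=72.9, B=270.5. 15·(0.2695 − sin(2π·0.2695)/(2π)) = 1.6731 → s = 1.6731

1.6731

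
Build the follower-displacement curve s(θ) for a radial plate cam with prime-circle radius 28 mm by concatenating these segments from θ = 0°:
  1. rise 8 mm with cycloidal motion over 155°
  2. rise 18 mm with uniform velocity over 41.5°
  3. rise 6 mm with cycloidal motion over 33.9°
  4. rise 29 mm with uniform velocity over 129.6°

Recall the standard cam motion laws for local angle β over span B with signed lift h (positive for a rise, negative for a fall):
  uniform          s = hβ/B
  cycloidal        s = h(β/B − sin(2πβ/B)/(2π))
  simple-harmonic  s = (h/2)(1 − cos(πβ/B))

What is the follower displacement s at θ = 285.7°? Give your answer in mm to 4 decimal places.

seg 1 [0°–155°] cycloidal, h=8: full span → s += 8 → s = 8.0000
seg 2 [155°–196.5°] uniform, h=18: full span → s += 18 → s = 26.0000
seg 3 [196.5°–230.4°] cycloidal, h=6: full span → s += 6 → s = 32.0000
seg 4 [230.4°–360°] uniform, h=29: θ=285.7° here. β=55.3, B=129.6. 29·55.3/129.6 = 12.3742 → s = 44.3742

44.3742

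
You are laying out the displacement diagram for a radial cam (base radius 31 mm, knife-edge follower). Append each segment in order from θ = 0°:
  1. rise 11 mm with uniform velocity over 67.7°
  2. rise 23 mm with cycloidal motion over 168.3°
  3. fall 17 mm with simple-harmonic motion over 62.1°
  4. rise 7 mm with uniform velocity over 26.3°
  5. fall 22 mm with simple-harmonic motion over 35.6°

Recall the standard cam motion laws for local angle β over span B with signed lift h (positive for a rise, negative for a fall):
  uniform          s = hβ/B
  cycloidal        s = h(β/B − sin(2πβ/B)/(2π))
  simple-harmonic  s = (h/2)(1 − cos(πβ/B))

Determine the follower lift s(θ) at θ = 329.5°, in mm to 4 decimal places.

seg 1 [0°–67.7°] uniform, h=11: full span → s += 11 → s = 11.0000
seg 2 [67.7°–236°] cycloidal, h=23: full span → s += 23 → s = 34.0000
seg 3 [236°–298.1°] simple-harmonic, h=-17: full span → s += -17 → s = 17.0000
seg 4 [298.1°–324.4°] uniform, h=7: full span → s += 7 → s = 24.0000
seg 5 [324.4°–360°] simple-harmonic, h=-22: θ=329.5° here. β=5.1, B=35.6. -22/2·(1 − cos(π·0.1433)) = -1.0954 → s = 22.9046

22.9046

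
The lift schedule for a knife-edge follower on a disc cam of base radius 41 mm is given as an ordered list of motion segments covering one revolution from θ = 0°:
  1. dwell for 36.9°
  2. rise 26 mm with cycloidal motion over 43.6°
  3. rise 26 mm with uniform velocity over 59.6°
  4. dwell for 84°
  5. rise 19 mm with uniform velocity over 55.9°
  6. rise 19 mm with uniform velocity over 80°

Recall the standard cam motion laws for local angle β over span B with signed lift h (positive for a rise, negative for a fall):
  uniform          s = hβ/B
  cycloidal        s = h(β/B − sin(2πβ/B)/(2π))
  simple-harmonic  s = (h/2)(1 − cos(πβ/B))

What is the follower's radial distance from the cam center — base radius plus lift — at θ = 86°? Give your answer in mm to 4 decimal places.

seg 1 [0°–36.9°] dwell: s stays 0.0000
seg 2 [36.9°–80.5°] cycloidal, h=26: full span → s += 26 → s = 26.0000
seg 3 [80.5°–140.1°] uniform, h=26: θ=86° here. β=5.5, B=59.6. 26·5.5/59.6 = 2.3993 → s = 28.3993
radial distance = base radius + s = 41 + 28.3993 = 69.3993

69.3993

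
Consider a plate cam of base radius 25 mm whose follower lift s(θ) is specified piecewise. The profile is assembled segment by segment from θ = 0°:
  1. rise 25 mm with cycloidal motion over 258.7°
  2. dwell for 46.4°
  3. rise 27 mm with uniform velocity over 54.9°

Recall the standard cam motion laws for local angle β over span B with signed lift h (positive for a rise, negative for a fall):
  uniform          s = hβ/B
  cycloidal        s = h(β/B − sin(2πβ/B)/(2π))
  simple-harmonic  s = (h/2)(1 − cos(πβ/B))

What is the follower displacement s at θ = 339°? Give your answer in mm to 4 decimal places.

seg 1 [0°–258.7°] cycloidal, h=25: full span → s += 25 → s = 25.0000
seg 2 [258.7°–305.1°] dwell: s stays 25.0000
seg 3 [305.1°–360°] uniform, h=27: θ=339° here. β=33.9, B=54.9. 27·33.9/54.9 = 16.6721 → s = 41.6721

41.6721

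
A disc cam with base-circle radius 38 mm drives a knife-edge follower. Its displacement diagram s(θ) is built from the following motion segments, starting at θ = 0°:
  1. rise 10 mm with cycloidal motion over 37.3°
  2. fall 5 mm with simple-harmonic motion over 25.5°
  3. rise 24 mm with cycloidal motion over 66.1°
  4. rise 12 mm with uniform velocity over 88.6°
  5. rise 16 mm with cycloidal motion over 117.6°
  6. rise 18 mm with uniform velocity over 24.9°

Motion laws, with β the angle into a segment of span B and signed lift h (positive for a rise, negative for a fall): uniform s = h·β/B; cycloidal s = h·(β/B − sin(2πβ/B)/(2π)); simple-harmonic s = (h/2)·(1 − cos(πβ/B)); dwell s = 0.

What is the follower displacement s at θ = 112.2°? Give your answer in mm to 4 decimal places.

seg 1 [0°–37.3°] cycloidal, h=10: full span → s += 10 → s = 10.0000
seg 2 [37.3°–62.8°] simple-harmonic, h=-5: full span → s += -5 → s = 5.0000
seg 3 [62.8°–128.9°] cycloidal, h=24: θ=112.2° here. β=49.4, B=66.1. 24·(0.7474 − sin(2π·0.7474)/(2π)) = 21.7557 → s = 26.7557

26.7557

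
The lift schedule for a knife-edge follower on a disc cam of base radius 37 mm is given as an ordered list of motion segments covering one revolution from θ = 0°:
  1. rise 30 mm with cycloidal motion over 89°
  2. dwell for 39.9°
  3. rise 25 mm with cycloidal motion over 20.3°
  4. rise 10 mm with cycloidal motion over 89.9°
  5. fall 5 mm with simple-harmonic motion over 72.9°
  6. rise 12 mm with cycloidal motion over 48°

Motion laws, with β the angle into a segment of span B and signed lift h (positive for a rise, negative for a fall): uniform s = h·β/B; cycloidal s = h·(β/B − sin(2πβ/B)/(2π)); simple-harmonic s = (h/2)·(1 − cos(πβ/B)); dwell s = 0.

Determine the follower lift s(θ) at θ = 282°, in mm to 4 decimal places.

seg 1 [0°–89°] cycloidal, h=30: full span → s += 30 → s = 30.0000
seg 2 [89°–128.9°] dwell: s stays 30.0000
seg 3 [128.9°–149.2°] cycloidal, h=25: full span → s += 25 → s = 55.0000
seg 4 [149.2°–239.1°] cycloidal, h=10: full span → s += 10 → s = 65.0000
seg 5 [239.1°–312°] simple-harmonic, h=-5: θ=282° here. β=42.9, B=72.9. -5/2·(1 − cos(π·0.5885)) = -3.1860 → s = 61.8140

61.8140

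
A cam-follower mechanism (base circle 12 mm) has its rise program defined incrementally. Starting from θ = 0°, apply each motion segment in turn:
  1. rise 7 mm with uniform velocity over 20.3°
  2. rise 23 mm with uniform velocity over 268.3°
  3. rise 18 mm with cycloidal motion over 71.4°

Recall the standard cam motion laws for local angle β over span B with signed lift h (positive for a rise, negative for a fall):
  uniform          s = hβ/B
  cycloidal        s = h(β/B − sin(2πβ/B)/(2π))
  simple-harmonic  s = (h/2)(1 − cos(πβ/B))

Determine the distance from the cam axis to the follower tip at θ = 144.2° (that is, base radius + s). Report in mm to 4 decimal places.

seg 1 [0°–20.3°] uniform, h=7: full span → s += 7 → s = 7.0000
seg 2 [20.3°–288.6°] uniform, h=23: θ=144.2° here. β=123.9, B=268.3. 23·123.9/268.3 = 10.6213 → s = 17.6213
radial distance = base radius + s = 12 + 17.6213 = 29.6213

29.6213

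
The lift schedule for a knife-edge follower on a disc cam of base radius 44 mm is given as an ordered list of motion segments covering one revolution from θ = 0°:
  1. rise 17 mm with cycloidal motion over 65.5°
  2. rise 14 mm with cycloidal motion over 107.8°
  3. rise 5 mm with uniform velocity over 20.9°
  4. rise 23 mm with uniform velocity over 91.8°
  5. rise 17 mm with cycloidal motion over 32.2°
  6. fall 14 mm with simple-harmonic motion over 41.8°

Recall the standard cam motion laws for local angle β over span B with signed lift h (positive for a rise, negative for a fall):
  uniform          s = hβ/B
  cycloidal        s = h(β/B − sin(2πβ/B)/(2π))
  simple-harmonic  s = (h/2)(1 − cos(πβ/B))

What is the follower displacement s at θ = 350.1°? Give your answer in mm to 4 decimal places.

seg 1 [0°–65.5°] cycloidal, h=17: full span → s += 17 → s = 17.0000
seg 2 [65.5°–173.3°] cycloidal, h=14: full span → s += 14 → s = 31.0000
seg 3 [173.3°–194.2°] uniform, h=5: full span → s += 5 → s = 36.0000
seg 4 [194.2°–286°] uniform, h=23: full span → s += 23 → s = 59.0000
seg 5 [286°–318.2°] cycloidal, h=17: full span → s += 17 → s = 76.0000
seg 6 [318.2°–360°] simple-harmonic, h=-14: θ=350.1° here. β=31.9, B=41.8. -14/2·(1 − cos(π·0.7632)) = -12.1501 → s = 63.8499

63.8499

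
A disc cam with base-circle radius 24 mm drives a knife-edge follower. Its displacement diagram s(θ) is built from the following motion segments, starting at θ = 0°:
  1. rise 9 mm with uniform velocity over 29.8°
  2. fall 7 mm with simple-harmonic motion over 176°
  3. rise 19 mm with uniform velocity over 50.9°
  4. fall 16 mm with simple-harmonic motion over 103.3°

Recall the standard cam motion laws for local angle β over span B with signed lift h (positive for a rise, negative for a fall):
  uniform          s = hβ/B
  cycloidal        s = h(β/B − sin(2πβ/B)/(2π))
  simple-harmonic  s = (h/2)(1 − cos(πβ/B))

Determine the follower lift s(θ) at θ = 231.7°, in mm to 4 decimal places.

seg 1 [0°–29.8°] uniform, h=9: full span → s += 9 → s = 9.0000
seg 2 [29.8°–205.8°] simple-harmonic, h=-7: full span → s += -7 → s = 2.0000
seg 3 [205.8°–256.7°] uniform, h=19: θ=231.7° here. β=25.9, B=50.9. 19·25.9/50.9 = 9.6680 → s = 11.6680

11.6680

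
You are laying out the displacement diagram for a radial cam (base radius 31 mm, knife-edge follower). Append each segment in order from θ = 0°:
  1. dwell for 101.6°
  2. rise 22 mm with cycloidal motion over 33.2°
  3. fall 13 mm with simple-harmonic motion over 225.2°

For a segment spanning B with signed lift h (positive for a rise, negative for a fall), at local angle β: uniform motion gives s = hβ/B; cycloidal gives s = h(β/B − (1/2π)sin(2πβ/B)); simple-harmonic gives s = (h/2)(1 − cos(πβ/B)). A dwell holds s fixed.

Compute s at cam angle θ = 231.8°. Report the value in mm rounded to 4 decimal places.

seg 1 [0°–101.6°] dwell: s stays 0.0000
seg 2 [101.6°–134.8°] cycloidal, h=22: full span → s += 22 → s = 22.0000
seg 3 [134.8°–360°] simple-harmonic, h=-13: θ=231.8° here. β=97, B=225.2. -13/2·(1 − cos(π·0.4307)) = -5.0966 → s = 16.9034

16.9034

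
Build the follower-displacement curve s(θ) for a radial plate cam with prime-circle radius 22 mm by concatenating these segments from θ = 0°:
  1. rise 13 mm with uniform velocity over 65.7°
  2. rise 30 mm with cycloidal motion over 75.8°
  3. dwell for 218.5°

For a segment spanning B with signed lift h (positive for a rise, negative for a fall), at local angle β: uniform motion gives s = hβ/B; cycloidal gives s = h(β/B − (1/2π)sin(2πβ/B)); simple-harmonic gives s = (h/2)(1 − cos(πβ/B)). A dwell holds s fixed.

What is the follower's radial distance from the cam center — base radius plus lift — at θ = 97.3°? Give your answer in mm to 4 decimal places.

seg 1 [0°–65.7°] uniform, h=13: full span → s += 13 → s = 13.0000
seg 2 [65.7°–141.5°] cycloidal, h=30: θ=97.3° here. β=31.6, B=75.8. 30·(0.4169 − sin(2π·0.4169)/(2π)) = 10.1250 → s = 23.1250
radial distance = base radius + s = 22 + 23.1250 = 45.1250

45.1250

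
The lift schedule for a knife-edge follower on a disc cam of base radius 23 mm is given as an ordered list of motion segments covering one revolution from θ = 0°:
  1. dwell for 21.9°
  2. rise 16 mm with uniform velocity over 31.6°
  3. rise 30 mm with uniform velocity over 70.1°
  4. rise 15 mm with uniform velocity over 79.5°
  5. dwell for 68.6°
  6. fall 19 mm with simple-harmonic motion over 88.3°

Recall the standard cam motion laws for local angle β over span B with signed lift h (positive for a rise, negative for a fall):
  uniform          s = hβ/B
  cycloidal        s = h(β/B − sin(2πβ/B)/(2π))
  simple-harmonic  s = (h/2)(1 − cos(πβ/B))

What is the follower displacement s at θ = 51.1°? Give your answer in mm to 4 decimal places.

seg 1 [0°–21.9°] dwell: s stays 0.0000
seg 2 [21.9°–53.5°] uniform, h=16: θ=51.1° here. β=29.2, B=31.6. 16·29.2/31.6 = 14.7848 → s = 14.7848

14.7848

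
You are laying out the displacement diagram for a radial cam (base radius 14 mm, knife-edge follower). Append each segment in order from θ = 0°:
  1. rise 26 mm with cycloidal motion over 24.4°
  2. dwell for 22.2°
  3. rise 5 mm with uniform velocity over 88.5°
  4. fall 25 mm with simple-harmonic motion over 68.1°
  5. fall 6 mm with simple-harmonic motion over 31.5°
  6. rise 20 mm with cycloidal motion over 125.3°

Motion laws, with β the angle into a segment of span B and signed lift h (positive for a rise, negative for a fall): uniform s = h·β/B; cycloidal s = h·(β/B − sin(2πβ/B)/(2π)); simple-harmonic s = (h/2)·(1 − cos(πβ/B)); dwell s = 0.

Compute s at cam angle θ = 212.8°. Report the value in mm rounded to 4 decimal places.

seg 1 [0°–24.4°] cycloidal, h=26: full span → s += 26 → s = 26.0000
seg 2 [24.4°–46.6°] dwell: s stays 26.0000
seg 3 [46.6°–135.1°] uniform, h=5: full span → s += 5 → s = 31.0000
seg 4 [135.1°–203.2°] simple-harmonic, h=-25: full span → s += -25 → s = 6.0000
seg 5 [203.2°–234.7°] simple-harmonic, h=-6: θ=212.8° here. β=9.6, B=31.5. -6/2·(1 − cos(π·0.3048)) = -1.2731 → s = 4.7269

4.7269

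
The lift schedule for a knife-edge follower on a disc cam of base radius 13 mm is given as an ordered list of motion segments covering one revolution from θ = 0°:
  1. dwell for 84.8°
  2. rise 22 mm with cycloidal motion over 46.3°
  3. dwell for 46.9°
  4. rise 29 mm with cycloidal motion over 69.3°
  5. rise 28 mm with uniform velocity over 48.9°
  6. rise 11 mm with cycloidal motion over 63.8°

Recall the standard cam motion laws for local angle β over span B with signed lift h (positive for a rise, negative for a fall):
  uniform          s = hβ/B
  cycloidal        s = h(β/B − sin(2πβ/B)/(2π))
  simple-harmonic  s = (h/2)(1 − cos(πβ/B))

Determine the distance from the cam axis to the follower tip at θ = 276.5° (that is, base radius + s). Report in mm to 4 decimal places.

seg 1 [0°–84.8°] dwell: s stays 0.0000
seg 2 [84.8°–131.1°] cycloidal, h=22: full span → s += 22 → s = 22.0000
seg 3 [131.1°–178°] dwell: s stays 22.0000
seg 4 [178°–247.3°] cycloidal, h=29: full span → s += 29 → s = 51.0000
seg 5 [247.3°–296.2°] uniform, h=28: θ=276.5° here. β=29.2, B=48.9. 28·29.2/48.9 = 16.7198 → s = 67.7198
radial distance = base radius + s = 13 + 67.7198 = 80.7198

80.7198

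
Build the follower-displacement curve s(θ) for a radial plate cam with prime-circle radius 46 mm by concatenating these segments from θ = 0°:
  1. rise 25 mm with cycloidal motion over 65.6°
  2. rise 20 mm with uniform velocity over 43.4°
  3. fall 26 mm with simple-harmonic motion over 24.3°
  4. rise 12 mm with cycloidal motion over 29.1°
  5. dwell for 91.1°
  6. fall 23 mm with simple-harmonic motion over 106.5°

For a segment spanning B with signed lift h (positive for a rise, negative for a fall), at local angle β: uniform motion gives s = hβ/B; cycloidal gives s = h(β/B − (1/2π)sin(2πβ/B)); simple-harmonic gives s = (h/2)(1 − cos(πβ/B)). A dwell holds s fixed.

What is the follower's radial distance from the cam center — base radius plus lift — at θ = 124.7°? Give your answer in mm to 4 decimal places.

seg 1 [0°–65.6°] cycloidal, h=25: full span → s += 25 → s = 25.0000
seg 2 [65.6°–109°] uniform, h=20: full span → s += 20 → s = 45.0000
seg 3 [109°–133.3°] simple-harmonic, h=-26: θ=124.7° here. β=15.7, B=24.3. -26/2·(1 − cos(π·0.6461)) = -18.7592 → s = 26.2408
radial distance = base radius + s = 46 + 26.2408 = 72.2408

72.2408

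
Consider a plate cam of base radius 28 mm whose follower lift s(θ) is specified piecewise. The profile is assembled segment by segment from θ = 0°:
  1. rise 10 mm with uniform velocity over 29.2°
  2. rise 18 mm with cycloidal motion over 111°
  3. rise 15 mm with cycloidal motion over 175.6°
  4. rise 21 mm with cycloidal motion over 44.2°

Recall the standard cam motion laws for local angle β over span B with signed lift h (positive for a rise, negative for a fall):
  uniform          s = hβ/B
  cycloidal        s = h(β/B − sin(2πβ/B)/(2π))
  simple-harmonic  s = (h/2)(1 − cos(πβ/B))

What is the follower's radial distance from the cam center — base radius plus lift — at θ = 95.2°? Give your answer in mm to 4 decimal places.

seg 1 [0°–29.2°] uniform, h=10: full span → s += 10 → s = 10.0000
seg 2 [29.2°–140.2°] cycloidal, h=18: θ=95.2° here. β=66, B=111. 18·(0.5946 − sin(2π·0.5946)/(2π)) = 12.3069 → s = 22.3069
radial distance = base radius + s = 28 + 22.3069 = 50.3069

50.3069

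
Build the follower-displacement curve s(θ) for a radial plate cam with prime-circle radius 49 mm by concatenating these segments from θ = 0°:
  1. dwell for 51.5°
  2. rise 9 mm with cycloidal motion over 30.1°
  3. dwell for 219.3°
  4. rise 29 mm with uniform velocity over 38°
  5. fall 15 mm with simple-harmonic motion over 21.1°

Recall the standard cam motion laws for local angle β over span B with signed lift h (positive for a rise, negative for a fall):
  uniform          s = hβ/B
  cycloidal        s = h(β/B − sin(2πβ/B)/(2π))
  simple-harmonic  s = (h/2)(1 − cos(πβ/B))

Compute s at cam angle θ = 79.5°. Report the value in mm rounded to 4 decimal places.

seg 1 [0°–51.5°] dwell: s stays 0.0000
seg 2 [51.5°–81.6°] cycloidal, h=9: θ=79.5° here. β=28, B=30.1. 9·(0.9302 − sin(2π·0.9302)/(2π)) = 8.9801 → s = 8.9801

8.9801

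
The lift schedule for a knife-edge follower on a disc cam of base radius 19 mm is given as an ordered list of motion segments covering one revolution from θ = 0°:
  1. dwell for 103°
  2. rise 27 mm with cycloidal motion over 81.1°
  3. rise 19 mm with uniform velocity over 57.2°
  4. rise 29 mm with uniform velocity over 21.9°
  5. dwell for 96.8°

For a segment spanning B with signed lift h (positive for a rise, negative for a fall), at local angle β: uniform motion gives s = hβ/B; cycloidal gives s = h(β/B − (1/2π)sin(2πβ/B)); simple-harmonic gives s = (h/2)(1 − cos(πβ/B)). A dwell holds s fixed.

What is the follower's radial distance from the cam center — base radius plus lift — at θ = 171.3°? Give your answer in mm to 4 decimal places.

seg 1 [0°–103°] dwell: s stays 0.0000
seg 2 [103°–184.1°] cycloidal, h=27: θ=171.3° here. β=68.3, B=81.1. 27·(0.8422 − sin(2π·0.8422)/(2π)) = 26.3351 → s = 26.3351
radial distance = base radius + s = 19 + 26.3351 = 45.3351

45.3351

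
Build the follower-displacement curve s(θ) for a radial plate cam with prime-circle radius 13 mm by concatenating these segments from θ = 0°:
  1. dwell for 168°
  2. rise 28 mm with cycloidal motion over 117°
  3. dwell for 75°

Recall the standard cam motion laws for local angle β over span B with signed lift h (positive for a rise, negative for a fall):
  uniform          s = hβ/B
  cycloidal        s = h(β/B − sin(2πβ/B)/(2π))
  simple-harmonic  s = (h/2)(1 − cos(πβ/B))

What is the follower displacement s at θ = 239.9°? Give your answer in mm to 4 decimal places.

seg 1 [0°–168°] dwell: s stays 0.0000
seg 2 [168°–285°] cycloidal, h=28: θ=239.9° here. β=71.9, B=117. 28·(0.6145 − sin(2π·0.6145)/(2π)) = 20.1440 → s = 20.1440

20.1440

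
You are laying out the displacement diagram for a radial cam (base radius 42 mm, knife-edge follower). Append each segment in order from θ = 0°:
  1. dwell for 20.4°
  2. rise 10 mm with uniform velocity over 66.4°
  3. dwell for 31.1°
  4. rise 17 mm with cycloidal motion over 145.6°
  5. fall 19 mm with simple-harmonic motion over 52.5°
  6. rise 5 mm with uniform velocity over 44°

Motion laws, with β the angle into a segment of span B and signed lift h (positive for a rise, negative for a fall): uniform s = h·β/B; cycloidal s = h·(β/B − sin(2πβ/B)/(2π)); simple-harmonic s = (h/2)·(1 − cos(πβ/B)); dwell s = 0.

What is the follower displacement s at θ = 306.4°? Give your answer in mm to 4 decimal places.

seg 1 [0°–20.4°] dwell: s stays 0.0000
seg 2 [20.4°–86.8°] uniform, h=10: full span → s += 10 → s = 10.0000
seg 3 [86.8°–117.9°] dwell: s stays 10.0000
seg 4 [117.9°–263.5°] cycloidal, h=17: full span → s += 17 → s = 27.0000
seg 5 [263.5°–316°] simple-harmonic, h=-19: θ=306.4° here. β=42.9, B=52.5. -19/2·(1 − cos(π·0.8171)) = -17.4751 → s = 9.5249

9.5249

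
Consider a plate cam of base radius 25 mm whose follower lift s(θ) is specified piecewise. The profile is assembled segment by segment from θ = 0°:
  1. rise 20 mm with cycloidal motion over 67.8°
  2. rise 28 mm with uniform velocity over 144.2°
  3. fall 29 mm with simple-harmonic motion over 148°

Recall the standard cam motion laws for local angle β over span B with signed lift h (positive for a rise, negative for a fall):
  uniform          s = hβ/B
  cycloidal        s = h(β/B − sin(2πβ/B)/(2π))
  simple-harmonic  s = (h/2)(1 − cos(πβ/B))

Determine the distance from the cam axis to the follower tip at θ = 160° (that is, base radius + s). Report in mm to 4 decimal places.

seg 1 [0°–67.8°] cycloidal, h=20: full span → s += 20 → s = 20.0000
seg 2 [67.8°–212°] uniform, h=28: θ=160° here. β=92.2, B=144.2. 28·92.2/144.2 = 17.9029 → s = 37.9029
radial distance = base radius + s = 25 + 37.9029 = 62.9029

62.9029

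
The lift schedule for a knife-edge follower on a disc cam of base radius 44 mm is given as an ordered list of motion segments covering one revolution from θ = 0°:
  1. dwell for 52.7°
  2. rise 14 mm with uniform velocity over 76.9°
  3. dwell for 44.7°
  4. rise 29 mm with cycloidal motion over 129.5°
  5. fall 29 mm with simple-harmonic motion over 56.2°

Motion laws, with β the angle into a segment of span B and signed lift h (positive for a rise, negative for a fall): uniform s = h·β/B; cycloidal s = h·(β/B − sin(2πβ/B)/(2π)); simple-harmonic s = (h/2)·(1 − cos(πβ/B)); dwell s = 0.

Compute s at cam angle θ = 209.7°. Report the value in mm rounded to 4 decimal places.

seg 1 [0°–52.7°] dwell: s stays 0.0000
seg 2 [52.7°–129.6°] uniform, h=14: full span → s += 14 → s = 14.0000
seg 3 [129.6°–174.3°] dwell: s stays 14.0000
seg 4 [174.3°–303.8°] cycloidal, h=29: θ=209.7° here. β=35.4, B=129.5. 29·(0.2734 − sin(2π·0.2734)/(2π)) = 3.3615 → s = 17.3615

17.3615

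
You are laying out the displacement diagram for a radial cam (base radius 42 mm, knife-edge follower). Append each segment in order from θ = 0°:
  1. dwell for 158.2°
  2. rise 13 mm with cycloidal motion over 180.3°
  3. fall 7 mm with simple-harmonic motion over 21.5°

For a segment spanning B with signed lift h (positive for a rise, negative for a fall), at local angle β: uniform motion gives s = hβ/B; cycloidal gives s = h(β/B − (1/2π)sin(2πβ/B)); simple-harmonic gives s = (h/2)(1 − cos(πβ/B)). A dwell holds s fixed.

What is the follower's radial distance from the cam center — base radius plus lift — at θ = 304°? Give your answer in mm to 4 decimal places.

seg 1 [0°–158.2°] dwell: s stays 0.0000
seg 2 [158.2°–338.5°] cycloidal, h=13: θ=304° here. β=145.8, B=180.3. 13·(0.8087 − sin(2π·0.8087)/(2π)) = 12.4426 → s = 12.4426
radial distance = base radius + s = 42 + 12.4426 = 54.4426

54.4426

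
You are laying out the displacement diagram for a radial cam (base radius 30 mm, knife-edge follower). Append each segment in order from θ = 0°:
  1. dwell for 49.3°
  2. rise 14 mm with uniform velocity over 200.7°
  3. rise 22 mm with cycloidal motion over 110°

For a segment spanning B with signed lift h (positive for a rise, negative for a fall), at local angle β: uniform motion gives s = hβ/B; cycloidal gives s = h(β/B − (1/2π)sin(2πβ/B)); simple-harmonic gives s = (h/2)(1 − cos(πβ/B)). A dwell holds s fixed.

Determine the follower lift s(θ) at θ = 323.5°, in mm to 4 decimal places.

seg 1 [0°–49.3°] dwell: s stays 0.0000
seg 2 [49.3°–250°] uniform, h=14: full span → s += 14 → s = 14.0000
seg 3 [250°–360°] cycloidal, h=22: θ=323.5° here. β=73.5, B=110. 22·(0.6682 − sin(2π·0.6682)/(2π)) = 17.7488 → s = 31.7488

31.7488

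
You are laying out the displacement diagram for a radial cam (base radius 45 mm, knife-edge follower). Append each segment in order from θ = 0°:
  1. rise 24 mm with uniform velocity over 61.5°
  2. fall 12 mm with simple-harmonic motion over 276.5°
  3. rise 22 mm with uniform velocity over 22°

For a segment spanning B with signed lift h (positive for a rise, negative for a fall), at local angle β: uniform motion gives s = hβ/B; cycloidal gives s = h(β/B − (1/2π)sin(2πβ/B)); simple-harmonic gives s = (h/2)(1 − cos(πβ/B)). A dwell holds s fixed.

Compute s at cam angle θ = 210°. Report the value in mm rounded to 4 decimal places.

seg 1 [0°–61.5°] uniform, h=24: full span → s += 24 → s = 24.0000
seg 2 [61.5°–338°] simple-harmonic, h=-12: θ=210° here. β=148.5, B=276.5. -12/2·(1 − cos(π·0.5371)) = -6.6972 → s = 17.3028

17.3028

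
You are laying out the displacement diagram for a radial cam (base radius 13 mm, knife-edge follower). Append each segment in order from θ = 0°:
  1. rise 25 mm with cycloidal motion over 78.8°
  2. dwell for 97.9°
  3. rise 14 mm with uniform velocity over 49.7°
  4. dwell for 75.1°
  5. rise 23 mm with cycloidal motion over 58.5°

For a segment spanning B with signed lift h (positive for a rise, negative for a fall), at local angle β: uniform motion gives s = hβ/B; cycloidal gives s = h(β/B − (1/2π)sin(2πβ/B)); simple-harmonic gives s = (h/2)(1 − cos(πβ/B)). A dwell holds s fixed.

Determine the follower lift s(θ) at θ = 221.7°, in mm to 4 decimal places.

seg 1 [0°–78.8°] cycloidal, h=25: full span → s += 25 → s = 25.0000
seg 2 [78.8°–176.7°] dwell: s stays 25.0000
seg 3 [176.7°–226.4°] uniform, h=14: θ=221.7° here. β=45, B=49.7. 14·45/49.7 = 12.6761 → s = 37.6761

37.6761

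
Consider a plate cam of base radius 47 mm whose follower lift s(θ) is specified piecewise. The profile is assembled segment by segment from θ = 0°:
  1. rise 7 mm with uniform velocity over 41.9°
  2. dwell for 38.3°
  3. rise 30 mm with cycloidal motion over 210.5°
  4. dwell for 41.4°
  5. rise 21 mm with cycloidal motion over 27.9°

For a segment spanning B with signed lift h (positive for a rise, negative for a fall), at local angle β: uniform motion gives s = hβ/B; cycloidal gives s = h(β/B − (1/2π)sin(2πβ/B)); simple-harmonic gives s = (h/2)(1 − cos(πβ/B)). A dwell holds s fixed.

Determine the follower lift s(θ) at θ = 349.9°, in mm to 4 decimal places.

seg 1 [0°–41.9°] uniform, h=7: full span → s += 7 → s = 7.0000
seg 2 [41.9°–80.2°] dwell: s stays 7.0000
seg 3 [80.2°–290.7°] cycloidal, h=30: full span → s += 30 → s = 37.0000
seg 4 [290.7°–332.1°] dwell: s stays 37.0000
seg 5 [332.1°–360°] cycloidal, h=21: θ=349.9° here. β=17.8, B=27.9. 21·(0.6380 − sin(2π·0.6380)/(2π)) = 15.9460 → s = 52.9460

52.9460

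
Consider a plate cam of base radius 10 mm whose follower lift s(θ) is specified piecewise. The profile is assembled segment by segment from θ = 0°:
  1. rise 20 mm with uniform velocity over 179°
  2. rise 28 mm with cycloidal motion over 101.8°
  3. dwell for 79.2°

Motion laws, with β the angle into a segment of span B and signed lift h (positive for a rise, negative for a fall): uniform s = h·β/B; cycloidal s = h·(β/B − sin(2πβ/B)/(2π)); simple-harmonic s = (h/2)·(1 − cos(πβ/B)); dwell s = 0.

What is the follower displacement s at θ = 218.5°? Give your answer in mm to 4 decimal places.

seg 1 [0°–179°] uniform, h=20: full span → s += 20 → s = 20.0000
seg 2 [179°–280.8°] cycloidal, h=28: θ=218.5° here. β=39.5, B=101.8. 28·(0.3880 − sin(2π·0.3880)/(2π)) = 7.9813 → s = 27.9813

27.9813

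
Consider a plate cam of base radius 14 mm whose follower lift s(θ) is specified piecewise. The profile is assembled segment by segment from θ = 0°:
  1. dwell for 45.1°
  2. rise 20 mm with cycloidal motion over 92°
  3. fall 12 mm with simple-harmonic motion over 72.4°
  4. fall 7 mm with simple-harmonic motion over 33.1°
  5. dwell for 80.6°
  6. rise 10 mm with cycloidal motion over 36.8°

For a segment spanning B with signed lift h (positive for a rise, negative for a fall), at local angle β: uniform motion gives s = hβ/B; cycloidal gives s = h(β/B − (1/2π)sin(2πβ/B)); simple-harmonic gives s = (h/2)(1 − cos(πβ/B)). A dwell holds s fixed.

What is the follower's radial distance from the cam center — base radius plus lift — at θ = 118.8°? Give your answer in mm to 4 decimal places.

seg 1 [0°–45.1°] dwell: s stays 0.0000
seg 2 [45.1°–137.1°] cycloidal, h=20: θ=118.8° here. β=73.7, B=92. 20·(0.8011 − sin(2π·0.8011)/(2π)) = 19.0423 → s = 19.0423
radial distance = base radius + s = 14 + 19.0423 = 33.0423

33.0423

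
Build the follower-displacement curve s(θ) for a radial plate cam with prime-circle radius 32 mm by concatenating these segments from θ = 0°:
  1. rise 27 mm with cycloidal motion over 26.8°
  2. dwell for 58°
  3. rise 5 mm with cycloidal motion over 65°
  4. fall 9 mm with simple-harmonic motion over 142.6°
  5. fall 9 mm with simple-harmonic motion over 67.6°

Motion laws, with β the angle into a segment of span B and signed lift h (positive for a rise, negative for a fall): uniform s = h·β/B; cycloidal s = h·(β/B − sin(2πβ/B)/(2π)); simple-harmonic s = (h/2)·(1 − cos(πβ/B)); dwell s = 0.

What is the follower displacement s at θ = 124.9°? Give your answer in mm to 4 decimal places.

seg 1 [0°–26.8°] cycloidal, h=27: full span → s += 27 → s = 27.0000
seg 2 [26.8°–84.8°] dwell: s stays 27.0000
seg 3 [84.8°–149.8°] cycloidal, h=5: θ=124.9° here. β=40.1, B=65. 5·(0.6169 − sin(2π·0.6169)/(2π)) = 3.6180 → s = 30.6180

30.6180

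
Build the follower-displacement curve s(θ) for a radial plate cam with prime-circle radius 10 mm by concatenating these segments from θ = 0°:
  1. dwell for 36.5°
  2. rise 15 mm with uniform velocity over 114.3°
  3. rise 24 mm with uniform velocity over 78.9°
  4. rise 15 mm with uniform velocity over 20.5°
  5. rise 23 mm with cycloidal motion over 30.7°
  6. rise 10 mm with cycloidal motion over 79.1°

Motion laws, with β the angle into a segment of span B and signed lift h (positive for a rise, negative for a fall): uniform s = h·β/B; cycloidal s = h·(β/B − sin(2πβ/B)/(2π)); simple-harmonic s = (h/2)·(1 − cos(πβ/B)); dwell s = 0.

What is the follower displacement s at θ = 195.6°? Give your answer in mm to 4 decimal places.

seg 1 [0°–36.5°] dwell: s stays 0.0000
seg 2 [36.5°–150.8°] uniform, h=15: full span → s += 15 → s = 15.0000
seg 3 [150.8°–229.7°] uniform, h=24: θ=195.6° here. β=44.8, B=78.9. 24·44.8/78.9 = 13.6274 → s = 28.6274

28.6274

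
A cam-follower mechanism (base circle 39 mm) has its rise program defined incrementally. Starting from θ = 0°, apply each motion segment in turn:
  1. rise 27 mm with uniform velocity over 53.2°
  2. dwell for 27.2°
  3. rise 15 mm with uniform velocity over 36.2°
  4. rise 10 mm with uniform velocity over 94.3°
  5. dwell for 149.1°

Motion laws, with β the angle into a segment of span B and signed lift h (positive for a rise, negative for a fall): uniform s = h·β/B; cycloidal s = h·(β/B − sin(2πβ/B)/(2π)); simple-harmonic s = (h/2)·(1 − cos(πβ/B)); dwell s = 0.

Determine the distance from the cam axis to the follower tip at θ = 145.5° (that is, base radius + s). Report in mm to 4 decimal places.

seg 1 [0°–53.2°] uniform, h=27: full span → s += 27 → s = 27.0000
seg 2 [53.2°–80.4°] dwell: s stays 27.0000
seg 3 [80.4°–116.6°] uniform, h=15: full span → s += 15 → s = 42.0000
seg 4 [116.6°–210.9°] uniform, h=10: θ=145.5° here. β=28.9, B=94.3. 10·28.9/94.3 = 3.0647 → s = 45.0647
radial distance = base radius + s = 39 + 45.0647 = 84.0647

84.0647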